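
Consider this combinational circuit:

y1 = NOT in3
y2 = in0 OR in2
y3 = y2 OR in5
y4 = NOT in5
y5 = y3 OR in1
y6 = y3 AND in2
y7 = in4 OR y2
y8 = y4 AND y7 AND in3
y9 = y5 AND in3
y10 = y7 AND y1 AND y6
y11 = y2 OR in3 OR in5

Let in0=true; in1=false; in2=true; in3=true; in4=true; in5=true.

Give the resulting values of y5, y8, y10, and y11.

y5 = true, y8 = false, y10 = false, y11 = true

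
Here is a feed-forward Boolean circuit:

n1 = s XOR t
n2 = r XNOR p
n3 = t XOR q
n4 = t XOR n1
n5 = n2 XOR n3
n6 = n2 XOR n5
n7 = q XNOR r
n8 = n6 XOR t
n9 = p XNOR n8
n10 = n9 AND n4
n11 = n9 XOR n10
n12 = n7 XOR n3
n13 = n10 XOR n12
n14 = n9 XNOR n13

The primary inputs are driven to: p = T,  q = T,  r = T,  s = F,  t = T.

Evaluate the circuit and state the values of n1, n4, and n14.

n1 = s XOR t = F XOR T = T
n2 = r XNOR p = T XNOR T = T
n3 = t XOR q = T XOR T = F
n4 = t XOR n1 = T XOR T = F
n5 = n2 XOR n3 = T XOR F = T
n6 = n2 XOR n5 = T XOR T = F
n7 = q XNOR r = T XNOR T = T
n8 = n6 XOR t = F XOR T = T
n9 = p XNOR n8 = T XNOR T = T
n10 = n9 AND n4 = T AND F = F
n12 = n7 XOR n3 = T XOR F = T
n13 = n10 XOR n12 = F XOR T = T
n14 = n9 XNOR n13 = T XNOR T = T

n1 = T, n4 = F, n14 = T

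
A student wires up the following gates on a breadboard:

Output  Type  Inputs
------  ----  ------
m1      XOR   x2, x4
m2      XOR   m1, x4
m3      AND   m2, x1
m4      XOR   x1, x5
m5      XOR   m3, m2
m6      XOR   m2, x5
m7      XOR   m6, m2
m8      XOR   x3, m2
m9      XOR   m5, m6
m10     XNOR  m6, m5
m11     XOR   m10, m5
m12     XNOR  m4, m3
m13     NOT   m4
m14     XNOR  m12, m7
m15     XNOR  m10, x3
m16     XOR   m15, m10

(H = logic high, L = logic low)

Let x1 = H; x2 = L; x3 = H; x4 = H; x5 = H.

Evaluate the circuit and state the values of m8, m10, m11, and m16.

m8 = H  m10 = L  m11 = L  m16 = L

m1 = x2 XOR x4 = L XOR H = H
m2 = m1 XOR x4 = H XOR H = L
m3 = m2 AND x1 = L AND H = L
m5 = m3 XOR m2 = L XOR L = L
m6 = m2 XOR x5 = L XOR H = H
m8 = x3 XOR m2 = H XOR L = H
m10 = m6 XNOR m5 = H XNOR L = L
m11 = m10 XOR m5 = L XOR L = L
m15 = m10 XNOR x3 = L XNOR H = L
m16 = m15 XOR m10 = L XOR L = L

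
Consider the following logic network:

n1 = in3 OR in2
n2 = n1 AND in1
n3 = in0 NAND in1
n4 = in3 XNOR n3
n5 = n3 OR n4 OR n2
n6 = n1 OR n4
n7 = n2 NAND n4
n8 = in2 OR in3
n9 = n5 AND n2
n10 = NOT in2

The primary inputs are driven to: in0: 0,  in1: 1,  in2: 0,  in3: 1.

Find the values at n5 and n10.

n5 = 1; n10 = 1

n1 = in3 OR in2 = 1 OR 0 = 1
n2 = n1 AND in1 = 1 AND 1 = 1
n3 = in0 NAND in1 = 0 NAND 1 = 1
n4 = in3 XNOR n3 = 1 XNOR 1 = 1
n5 = n3 OR n4 OR n2 = 1 OR 1 OR 1 = 1
n10 = NOT in2 = NOT 0 = 1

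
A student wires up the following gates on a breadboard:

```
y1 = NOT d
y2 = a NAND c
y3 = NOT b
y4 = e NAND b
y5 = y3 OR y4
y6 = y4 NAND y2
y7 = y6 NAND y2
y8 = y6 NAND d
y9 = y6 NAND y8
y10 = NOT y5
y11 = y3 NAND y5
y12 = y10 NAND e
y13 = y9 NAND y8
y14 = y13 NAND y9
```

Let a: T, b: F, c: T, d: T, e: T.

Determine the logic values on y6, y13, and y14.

y2 = a NAND c = T NAND T = F
y4 = e NAND b = T NAND F = T
y6 = y4 NAND y2 = T NAND F = T
y8 = y6 NAND d = T NAND T = F
y9 = y6 NAND y8 = T NAND F = T
y13 = y9 NAND y8 = T NAND F = T
y14 = y13 NAND y9 = T NAND T = F

y6 = T  y13 = T  y14 = F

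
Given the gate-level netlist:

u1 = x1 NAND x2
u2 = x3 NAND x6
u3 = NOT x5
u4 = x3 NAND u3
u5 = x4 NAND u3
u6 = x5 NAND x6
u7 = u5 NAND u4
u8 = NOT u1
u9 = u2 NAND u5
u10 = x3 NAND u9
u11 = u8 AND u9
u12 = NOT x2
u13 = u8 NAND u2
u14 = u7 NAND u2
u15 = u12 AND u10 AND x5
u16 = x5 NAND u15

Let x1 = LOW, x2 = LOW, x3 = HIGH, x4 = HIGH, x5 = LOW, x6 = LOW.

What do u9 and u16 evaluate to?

u9 = HIGH  u16 = HIGH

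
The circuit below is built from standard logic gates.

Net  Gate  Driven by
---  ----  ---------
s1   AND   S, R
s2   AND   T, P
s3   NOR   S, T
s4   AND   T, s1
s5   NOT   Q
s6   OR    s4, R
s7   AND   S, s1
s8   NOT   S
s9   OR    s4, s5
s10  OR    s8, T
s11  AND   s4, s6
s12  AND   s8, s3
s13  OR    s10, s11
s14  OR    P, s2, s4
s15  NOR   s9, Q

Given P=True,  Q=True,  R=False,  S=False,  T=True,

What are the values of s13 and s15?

s1 = S AND R = False AND False = False
s4 = T AND s1 = True AND False = False
s5 = NOT Q = NOT True = False
s6 = s4 OR R = False OR False = False
s8 = NOT S = NOT False = True
s9 = s4 OR s5 = False OR False = False
s10 = s8 OR T = True OR True = True
s11 = s4 AND s6 = False AND False = False
s13 = s10 OR s11 = True OR False = True
s15 = s9 NOR Q = False NOR True = False

s13 = True; s15 = False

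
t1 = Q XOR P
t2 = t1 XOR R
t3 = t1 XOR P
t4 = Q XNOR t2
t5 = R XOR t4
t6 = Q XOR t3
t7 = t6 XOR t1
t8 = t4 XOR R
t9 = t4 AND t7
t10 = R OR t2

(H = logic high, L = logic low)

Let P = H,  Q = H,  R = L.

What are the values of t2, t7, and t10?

t2 = L, t7 = L, t10 = L

t1 = Q XOR P = H XOR H = L
t2 = t1 XOR R = L XOR L = L
t3 = t1 XOR P = L XOR H = H
t6 = Q XOR t3 = H XOR H = L
t7 = t6 XOR t1 = L XOR L = L
t10 = R OR t2 = L OR L = L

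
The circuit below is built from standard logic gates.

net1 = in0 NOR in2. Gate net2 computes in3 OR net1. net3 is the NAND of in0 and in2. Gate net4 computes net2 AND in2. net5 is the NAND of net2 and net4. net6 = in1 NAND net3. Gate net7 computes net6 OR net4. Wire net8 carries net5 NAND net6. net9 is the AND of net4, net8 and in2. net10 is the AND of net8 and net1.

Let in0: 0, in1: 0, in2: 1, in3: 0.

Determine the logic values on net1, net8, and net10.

net1 = 0, net8 = 0, net10 = 0

net1 = in0 NOR in2 = 0 NOR 1 = 0
net2 = in3 OR net1 = 0 OR 0 = 0
net3 = in0 NAND in2 = 0 NAND 1 = 1
net4 = net2 AND in2 = 0 AND 1 = 0
net5 = net2 NAND net4 = 0 NAND 0 = 1
net6 = in1 NAND net3 = 0 NAND 1 = 1
net8 = net5 NAND net6 = 1 NAND 1 = 0
net10 = net8 AND net1 = 0 AND 0 = 0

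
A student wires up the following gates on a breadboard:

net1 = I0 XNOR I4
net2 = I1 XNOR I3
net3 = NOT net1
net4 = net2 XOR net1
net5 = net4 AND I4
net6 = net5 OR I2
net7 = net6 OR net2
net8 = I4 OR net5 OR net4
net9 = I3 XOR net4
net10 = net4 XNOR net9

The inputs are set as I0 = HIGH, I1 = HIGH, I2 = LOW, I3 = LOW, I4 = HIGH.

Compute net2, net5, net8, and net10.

net2 = LOW  net5 = HIGH  net8 = HIGH  net10 = HIGH

net1 = I0 XNOR I4 = HIGH XNOR HIGH = HIGH
net2 = I1 XNOR I3 = HIGH XNOR LOW = LOW
net4 = net2 XOR net1 = LOW XOR HIGH = HIGH
net5 = net4 AND I4 = HIGH AND HIGH = HIGH
net8 = I4 OR net5 OR net4 = HIGH OR HIGH OR HIGH = HIGH
net9 = I3 XOR net4 = LOW XOR HIGH = HIGH
net10 = net4 XNOR net9 = HIGH XNOR HIGH = HIGH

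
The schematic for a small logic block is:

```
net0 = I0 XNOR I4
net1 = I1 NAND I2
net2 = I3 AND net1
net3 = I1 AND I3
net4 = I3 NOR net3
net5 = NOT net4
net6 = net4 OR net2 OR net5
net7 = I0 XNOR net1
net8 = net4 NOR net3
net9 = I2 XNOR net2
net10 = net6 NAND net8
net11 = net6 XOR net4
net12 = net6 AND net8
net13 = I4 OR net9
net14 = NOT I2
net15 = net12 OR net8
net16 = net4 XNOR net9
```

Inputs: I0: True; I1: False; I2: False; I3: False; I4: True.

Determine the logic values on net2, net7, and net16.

net2 = False, net7 = True, net16 = True

net1 = I1 NAND I2 = False NAND False = True
net2 = I3 AND net1 = False AND True = False
net3 = I1 AND I3 = False AND False = False
net4 = I3 NOR net3 = False NOR False = True
net7 = I0 XNOR net1 = True XNOR True = True
net9 = I2 XNOR net2 = False XNOR False = True
net16 = net4 XNOR net9 = True XNOR True = True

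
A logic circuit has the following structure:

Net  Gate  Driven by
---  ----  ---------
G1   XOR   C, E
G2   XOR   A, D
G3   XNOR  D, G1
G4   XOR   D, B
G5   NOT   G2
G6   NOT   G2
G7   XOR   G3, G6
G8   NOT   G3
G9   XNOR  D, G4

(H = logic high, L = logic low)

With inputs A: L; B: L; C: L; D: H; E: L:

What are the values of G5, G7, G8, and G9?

G1 = C XOR E = L XOR L = L
G2 = A XOR D = L XOR H = H
G3 = D XNOR G1 = H XNOR L = L
G4 = D XOR B = H XOR L = H
G5 = NOT G2 = NOT H = L
G6 = NOT G2 = NOT H = L
G7 = G3 XOR G6 = L XOR L = L
G8 = NOT G3 = NOT L = H
G9 = D XNOR G4 = H XNOR H = H

G5 = L  G7 = L  G8 = H  G9 = H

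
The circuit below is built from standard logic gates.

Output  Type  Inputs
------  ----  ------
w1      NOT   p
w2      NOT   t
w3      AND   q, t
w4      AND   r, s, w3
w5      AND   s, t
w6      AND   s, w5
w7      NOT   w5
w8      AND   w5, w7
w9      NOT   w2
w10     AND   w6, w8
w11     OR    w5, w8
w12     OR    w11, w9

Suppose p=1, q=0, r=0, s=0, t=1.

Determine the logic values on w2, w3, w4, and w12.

w2 = 0  w3 = 0  w4 = 0  w12 = 1

w2 = NOT t = NOT 1 = 0
w3 = q AND t = 0 AND 1 = 0
w4 = r AND s AND w3 = 0 AND 0 AND 0 = 0
w5 = s AND t = 0 AND 1 = 0
w7 = NOT w5 = NOT 0 = 1
w8 = w5 AND w7 = 0 AND 1 = 0
w9 = NOT w2 = NOT 0 = 1
w11 = w5 OR w8 = 0 OR 0 = 0
w12 = w11 OR w9 = 0 OR 1 = 1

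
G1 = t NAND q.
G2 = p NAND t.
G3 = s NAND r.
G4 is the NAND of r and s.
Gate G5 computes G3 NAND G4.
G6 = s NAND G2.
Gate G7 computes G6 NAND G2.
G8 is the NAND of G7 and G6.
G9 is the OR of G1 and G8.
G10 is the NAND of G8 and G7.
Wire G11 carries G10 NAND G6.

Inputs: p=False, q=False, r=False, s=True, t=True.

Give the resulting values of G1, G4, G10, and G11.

G1 = True; G4 = True; G10 = False; G11 = True

G1 = t NAND q = True NAND False = True
G2 = p NAND t = False NAND True = True
G4 = r NAND s = False NAND True = True
G6 = s NAND G2 = True NAND True = False
G7 = G6 NAND G2 = False NAND True = True
G8 = G7 NAND G6 = True NAND False = True
G10 = G8 NAND G7 = True NAND True = False
G11 = G10 NAND G6 = False NAND False = True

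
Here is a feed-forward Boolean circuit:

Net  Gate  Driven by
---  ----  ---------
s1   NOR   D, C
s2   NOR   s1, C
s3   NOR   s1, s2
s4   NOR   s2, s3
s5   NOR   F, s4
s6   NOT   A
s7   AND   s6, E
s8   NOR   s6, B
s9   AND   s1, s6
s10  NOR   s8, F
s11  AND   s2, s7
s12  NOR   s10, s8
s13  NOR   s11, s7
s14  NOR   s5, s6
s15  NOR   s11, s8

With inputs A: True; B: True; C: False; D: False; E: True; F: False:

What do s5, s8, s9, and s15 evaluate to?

s5 = False; s8 = False; s9 = False; s15 = True

s1 = D NOR C = False NOR False = True
s2 = s1 NOR C = True NOR False = False
s3 = s1 NOR s2 = True NOR False = False
s4 = s2 NOR s3 = False NOR False = True
s5 = F NOR s4 = False NOR True = False
s6 = NOT A = NOT True = False
s7 = s6 AND E = False AND True = False
s8 = s6 NOR B = False NOR True = False
s9 = s1 AND s6 = True AND False = False
s11 = s2 AND s7 = False AND False = False
s15 = s11 NOR s8 = False NOR False = True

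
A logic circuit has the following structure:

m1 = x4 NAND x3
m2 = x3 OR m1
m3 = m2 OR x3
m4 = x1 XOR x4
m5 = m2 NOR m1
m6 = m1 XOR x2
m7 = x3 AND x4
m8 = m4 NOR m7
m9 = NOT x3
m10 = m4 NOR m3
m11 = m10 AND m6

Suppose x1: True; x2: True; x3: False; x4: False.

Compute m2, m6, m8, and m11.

m2 = True, m6 = False, m8 = False, m11 = False

m1 = x4 NAND x3 = False NAND False = True
m2 = x3 OR m1 = False OR True = True
m3 = m2 OR x3 = True OR False = True
m4 = x1 XOR x4 = True XOR False = True
m6 = m1 XOR x2 = True XOR True = False
m7 = x3 AND x4 = False AND False = False
m8 = m4 NOR m7 = True NOR False = False
m10 = m4 NOR m3 = True NOR True = False
m11 = m10 AND m6 = False AND False = False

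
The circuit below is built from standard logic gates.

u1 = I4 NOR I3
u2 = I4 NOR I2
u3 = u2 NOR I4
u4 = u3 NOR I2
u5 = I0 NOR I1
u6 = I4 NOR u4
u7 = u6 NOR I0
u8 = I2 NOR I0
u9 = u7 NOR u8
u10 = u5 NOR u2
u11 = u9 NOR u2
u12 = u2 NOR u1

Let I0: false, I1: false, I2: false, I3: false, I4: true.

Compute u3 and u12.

u1 = I4 NOR I3 = true NOR false = false
u2 = I4 NOR I2 = true NOR false = false
u3 = u2 NOR I4 = false NOR true = false
u12 = u2 NOR u1 = false NOR false = true

u3 = false, u12 = true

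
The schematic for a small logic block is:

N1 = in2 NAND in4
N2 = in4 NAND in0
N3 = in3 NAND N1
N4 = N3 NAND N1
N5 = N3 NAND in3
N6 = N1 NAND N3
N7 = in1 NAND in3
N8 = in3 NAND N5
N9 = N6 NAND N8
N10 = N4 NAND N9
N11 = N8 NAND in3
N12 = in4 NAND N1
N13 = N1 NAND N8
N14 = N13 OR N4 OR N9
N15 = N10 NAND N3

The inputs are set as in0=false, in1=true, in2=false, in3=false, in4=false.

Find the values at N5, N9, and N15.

N1 = in2 NAND in4 = false NAND false = true
N3 = in3 NAND N1 = false NAND true = true
N4 = N3 NAND N1 = true NAND true = false
N5 = N3 NAND in3 = true NAND false = true
N6 = N1 NAND N3 = true NAND true = false
N8 = in3 NAND N5 = false NAND true = true
N9 = N6 NAND N8 = false NAND true = true
N10 = N4 NAND N9 = false NAND true = true
N15 = N10 NAND N3 = true NAND true = false

N5 = true; N9 = true; N15 = false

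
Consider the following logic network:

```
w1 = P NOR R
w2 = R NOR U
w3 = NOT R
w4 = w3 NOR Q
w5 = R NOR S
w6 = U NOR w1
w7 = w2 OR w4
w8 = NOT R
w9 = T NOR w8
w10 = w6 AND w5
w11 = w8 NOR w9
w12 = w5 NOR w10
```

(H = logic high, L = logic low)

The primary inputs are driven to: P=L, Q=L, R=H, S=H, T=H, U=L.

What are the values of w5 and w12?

w5 = L; w12 = H

w1 = P NOR R = L NOR H = L
w5 = R NOR S = H NOR H = L
w6 = U NOR w1 = L NOR L = H
w10 = w6 AND w5 = H AND L = L
w12 = w5 NOR w10 = L NOR L = H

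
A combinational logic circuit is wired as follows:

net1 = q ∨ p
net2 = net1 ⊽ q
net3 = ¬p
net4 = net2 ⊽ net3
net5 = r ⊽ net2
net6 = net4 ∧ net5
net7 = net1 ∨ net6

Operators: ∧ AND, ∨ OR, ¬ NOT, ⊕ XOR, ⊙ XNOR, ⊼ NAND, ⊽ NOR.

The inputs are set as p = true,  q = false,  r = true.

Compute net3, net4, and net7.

net3 = false; net4 = true; net7 = true

net1 = q OR p = false OR true = true
net2 = net1 NOR q = true NOR false = false
net3 = NOT p = NOT true = false
net4 = net2 NOR net3 = false NOR false = true
net5 = r NOR net2 = true NOR false = false
net6 = net4 AND net5 = true AND false = false
net7 = net1 OR net6 = true OR false = true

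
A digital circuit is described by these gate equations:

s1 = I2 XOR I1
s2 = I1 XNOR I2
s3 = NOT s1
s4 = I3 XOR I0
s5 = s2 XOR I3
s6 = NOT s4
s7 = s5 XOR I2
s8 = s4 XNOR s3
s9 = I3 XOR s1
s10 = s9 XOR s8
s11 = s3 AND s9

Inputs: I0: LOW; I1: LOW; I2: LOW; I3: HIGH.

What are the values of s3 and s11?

s3 = HIGH; s11 = HIGH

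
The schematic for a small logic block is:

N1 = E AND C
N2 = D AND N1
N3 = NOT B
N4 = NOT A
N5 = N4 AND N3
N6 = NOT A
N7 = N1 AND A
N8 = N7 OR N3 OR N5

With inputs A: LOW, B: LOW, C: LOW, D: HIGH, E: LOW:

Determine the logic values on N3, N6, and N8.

N1 = E AND C = LOW AND LOW = LOW
N3 = NOT B = NOT LOW = HIGH
N4 = NOT A = NOT LOW = HIGH
N5 = N4 AND N3 = HIGH AND HIGH = HIGH
N6 = NOT A = NOT LOW = HIGH
N7 = N1 AND A = LOW AND LOW = LOW
N8 = N7 OR N3 OR N5 = LOW OR HIGH OR HIGH = HIGH

N3 = HIGH  N6 = HIGH  N8 = HIGH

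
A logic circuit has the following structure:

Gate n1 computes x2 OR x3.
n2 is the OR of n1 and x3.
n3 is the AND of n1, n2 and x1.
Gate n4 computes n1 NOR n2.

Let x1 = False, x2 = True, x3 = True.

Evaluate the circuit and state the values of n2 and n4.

n2 = True  n4 = False

n1 = x2 OR x3 = True OR True = True
n2 = n1 OR x3 = True OR True = True
n4 = n1 NOR n2 = True NOR True = False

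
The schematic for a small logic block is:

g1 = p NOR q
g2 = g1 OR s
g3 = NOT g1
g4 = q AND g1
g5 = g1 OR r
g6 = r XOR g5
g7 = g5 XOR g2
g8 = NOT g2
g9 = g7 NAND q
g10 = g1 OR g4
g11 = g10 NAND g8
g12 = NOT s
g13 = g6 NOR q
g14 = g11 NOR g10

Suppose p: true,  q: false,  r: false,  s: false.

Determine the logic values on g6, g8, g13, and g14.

g6 = false, g8 = true, g13 = true, g14 = false

g1 = p NOR q = true NOR false = false
g2 = g1 OR s = false OR false = false
g4 = q AND g1 = false AND false = false
g5 = g1 OR r = false OR false = false
g6 = r XOR g5 = false XOR false = false
g8 = NOT g2 = NOT false = true
g10 = g1 OR g4 = false OR false = false
g11 = g10 NAND g8 = false NAND true = true
g13 = g6 NOR q = false NOR false = true
g14 = g11 NOR g10 = true NOR false = false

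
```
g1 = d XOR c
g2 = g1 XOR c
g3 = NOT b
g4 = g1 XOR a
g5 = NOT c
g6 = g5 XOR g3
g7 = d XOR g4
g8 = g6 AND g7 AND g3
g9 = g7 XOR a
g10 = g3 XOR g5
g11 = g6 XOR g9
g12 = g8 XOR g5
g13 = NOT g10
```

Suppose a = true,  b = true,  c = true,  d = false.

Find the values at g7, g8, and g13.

g7 = false, g8 = false, g13 = true

g1 = d XOR c = false XOR true = true
g3 = NOT b = NOT true = false
g4 = g1 XOR a = true XOR true = false
g5 = NOT c = NOT true = false
g6 = g5 XOR g3 = false XOR false = false
g7 = d XOR g4 = false XOR false = false
g8 = g6 AND g7 AND g3 = false AND false AND false = false
g10 = g3 XOR g5 = false XOR false = false
g13 = NOT g10 = NOT false = true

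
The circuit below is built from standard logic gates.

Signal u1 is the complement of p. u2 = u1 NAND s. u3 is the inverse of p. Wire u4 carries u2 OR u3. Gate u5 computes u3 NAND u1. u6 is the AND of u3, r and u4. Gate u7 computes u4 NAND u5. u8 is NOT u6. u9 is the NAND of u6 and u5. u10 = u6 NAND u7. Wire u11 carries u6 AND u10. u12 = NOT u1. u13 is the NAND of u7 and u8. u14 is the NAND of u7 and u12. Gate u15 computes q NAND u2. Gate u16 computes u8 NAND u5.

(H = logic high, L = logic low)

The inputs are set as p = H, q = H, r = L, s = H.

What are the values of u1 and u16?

u1 = NOT p = NOT H = L
u2 = u1 NAND s = L NAND H = H
u3 = NOT p = NOT H = L
u4 = u2 OR u3 = H OR L = H
u5 = u3 NAND u1 = L NAND L = H
u6 = u3 AND r AND u4 = L AND L AND H = L
u8 = NOT u6 = NOT L = H
u16 = u8 NAND u5 = H NAND H = L

u1 = L; u16 = L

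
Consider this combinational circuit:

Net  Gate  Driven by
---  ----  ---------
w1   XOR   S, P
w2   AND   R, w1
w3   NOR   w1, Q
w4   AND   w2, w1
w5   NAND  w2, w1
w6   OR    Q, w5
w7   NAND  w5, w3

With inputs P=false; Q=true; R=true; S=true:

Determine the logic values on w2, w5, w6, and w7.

w2 = true  w5 = false  w6 = true  w7 = true

w1 = S XOR P = true XOR false = true
w2 = R AND w1 = true AND true = true
w3 = w1 NOR Q = true NOR true = false
w5 = w2 NAND w1 = true NAND true = false
w6 = Q OR w5 = true OR false = true
w7 = w5 NAND w3 = false NAND false = true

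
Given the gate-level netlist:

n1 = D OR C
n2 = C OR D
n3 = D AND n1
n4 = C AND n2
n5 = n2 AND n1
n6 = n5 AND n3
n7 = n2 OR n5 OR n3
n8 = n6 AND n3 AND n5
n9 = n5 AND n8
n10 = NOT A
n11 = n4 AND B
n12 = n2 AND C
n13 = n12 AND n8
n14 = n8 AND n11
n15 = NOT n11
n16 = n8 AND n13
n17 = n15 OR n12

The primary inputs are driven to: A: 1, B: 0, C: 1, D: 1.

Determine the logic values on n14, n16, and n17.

n14 = 0; n16 = 1; n17 = 1

n1 = D OR C = 1 OR 1 = 1
n2 = C OR D = 1 OR 1 = 1
n3 = D AND n1 = 1 AND 1 = 1
n4 = C AND n2 = 1 AND 1 = 1
n5 = n2 AND n1 = 1 AND 1 = 1
n6 = n5 AND n3 = 1 AND 1 = 1
n8 = n6 AND n3 AND n5 = 1 AND 1 AND 1 = 1
n11 = n4 AND B = 1 AND 0 = 0
n12 = n2 AND C = 1 AND 1 = 1
n13 = n12 AND n8 = 1 AND 1 = 1
n14 = n8 AND n11 = 1 AND 0 = 0
n15 = NOT n11 = NOT 0 = 1
n16 = n8 AND n13 = 1 AND 1 = 1
n17 = n15 OR n12 = 1 OR 1 = 1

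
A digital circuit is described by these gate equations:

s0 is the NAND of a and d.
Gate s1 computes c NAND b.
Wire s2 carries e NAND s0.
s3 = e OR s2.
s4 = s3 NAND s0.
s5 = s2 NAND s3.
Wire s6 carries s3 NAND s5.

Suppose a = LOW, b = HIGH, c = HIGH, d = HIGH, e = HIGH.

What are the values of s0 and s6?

s0 = HIGH, s6 = LOW

s0 = a NAND d = LOW NAND HIGH = HIGH
s2 = e NAND s0 = HIGH NAND HIGH = LOW
s3 = e OR s2 = HIGH OR LOW = HIGH
s5 = s2 NAND s3 = LOW NAND HIGH = HIGH
s6 = s3 NAND s5 = HIGH NAND HIGH = LOW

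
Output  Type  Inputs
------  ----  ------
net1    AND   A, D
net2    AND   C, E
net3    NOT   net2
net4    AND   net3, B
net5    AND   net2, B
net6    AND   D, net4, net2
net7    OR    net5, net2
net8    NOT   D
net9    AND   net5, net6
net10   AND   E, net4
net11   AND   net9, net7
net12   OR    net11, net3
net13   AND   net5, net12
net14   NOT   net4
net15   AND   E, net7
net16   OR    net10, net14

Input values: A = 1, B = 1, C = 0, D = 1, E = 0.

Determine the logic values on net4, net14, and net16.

net2 = C AND E = 0 AND 0 = 0
net3 = NOT net2 = NOT 0 = 1
net4 = net3 AND B = 1 AND 1 = 1
net10 = E AND net4 = 0 AND 1 = 0
net14 = NOT net4 = NOT 1 = 0
net16 = net10 OR net14 = 0 OR 0 = 0

net4 = 1; net14 = 0; net16 = 0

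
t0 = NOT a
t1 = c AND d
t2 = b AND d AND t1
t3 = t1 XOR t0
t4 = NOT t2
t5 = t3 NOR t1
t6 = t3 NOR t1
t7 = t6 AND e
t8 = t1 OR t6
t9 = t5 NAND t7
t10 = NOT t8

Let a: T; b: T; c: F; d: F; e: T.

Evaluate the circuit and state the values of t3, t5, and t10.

t3 = F, t5 = T, t10 = F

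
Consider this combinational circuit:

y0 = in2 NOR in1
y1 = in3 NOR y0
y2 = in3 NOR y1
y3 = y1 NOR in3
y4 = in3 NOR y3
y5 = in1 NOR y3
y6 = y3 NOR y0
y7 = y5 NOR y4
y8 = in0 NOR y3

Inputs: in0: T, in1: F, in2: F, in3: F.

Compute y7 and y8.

y0 = in2 NOR in1 = F NOR F = T
y1 = in3 NOR y0 = F NOR T = F
y3 = y1 NOR in3 = F NOR F = T
y4 = in3 NOR y3 = F NOR T = F
y5 = in1 NOR y3 = F NOR T = F
y7 = y5 NOR y4 = F NOR F = T
y8 = in0 NOR y3 = T NOR T = F

y7 = T, y8 = F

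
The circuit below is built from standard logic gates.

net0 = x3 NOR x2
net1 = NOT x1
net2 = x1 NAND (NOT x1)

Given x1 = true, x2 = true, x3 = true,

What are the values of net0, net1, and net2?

net0 = false, net1 = false, net2 = true

net0 = true NOR true = false
net1 = NOT true = false
net2 = true NAND (NOT true) = true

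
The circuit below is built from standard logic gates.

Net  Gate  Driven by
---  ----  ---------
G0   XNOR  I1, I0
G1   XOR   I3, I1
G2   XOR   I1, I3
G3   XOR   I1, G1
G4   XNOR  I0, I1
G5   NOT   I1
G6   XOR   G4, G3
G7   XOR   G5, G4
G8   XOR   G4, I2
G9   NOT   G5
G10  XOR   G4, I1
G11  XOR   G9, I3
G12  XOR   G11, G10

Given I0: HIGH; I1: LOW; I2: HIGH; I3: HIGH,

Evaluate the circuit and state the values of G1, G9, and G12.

G1 = I3 XOR I1 = HIGH XOR LOW = HIGH
G4 = I0 XNOR I1 = HIGH XNOR LOW = LOW
G5 = NOT I1 = NOT LOW = HIGH
G9 = NOT G5 = NOT HIGH = LOW
G10 = G4 XOR I1 = LOW XOR LOW = LOW
G11 = G9 XOR I3 = LOW XOR HIGH = HIGH
G12 = G11 XOR G10 = HIGH XOR LOW = HIGH

G1 = HIGH, G9 = LOW, G12 = HIGH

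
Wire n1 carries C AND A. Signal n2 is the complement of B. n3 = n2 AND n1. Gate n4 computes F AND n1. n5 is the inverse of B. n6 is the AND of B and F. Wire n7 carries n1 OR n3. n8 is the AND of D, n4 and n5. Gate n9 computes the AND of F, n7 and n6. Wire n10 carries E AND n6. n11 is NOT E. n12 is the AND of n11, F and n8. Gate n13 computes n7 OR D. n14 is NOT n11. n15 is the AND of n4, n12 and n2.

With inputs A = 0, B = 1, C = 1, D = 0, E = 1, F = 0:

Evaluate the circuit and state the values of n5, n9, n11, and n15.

n5 = 0; n9 = 0; n11 = 0; n15 = 0

n1 = C AND A = 1 AND 0 = 0
n2 = NOT B = NOT 1 = 0
n3 = n2 AND n1 = 0 AND 0 = 0
n4 = F AND n1 = 0 AND 0 = 0
n5 = NOT B = NOT 1 = 0
n6 = B AND F = 1 AND 0 = 0
n7 = n1 OR n3 = 0 OR 0 = 0
n8 = D AND n4 AND n5 = 0 AND 0 AND 0 = 0
n9 = F AND n7 AND n6 = 0 AND 0 AND 0 = 0
n11 = NOT E = NOT 1 = 0
n12 = n11 AND F AND n8 = 0 AND 0 AND 0 = 0
n15 = n4 AND n12 AND n2 = 0 AND 0 AND 0 = 0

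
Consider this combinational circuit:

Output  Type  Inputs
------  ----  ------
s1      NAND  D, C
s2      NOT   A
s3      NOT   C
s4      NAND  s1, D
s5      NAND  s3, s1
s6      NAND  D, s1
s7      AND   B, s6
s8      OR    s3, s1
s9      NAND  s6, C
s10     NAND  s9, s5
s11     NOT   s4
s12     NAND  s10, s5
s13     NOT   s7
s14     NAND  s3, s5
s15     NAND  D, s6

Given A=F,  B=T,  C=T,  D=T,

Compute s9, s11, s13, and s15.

s1 = D NAND C = T NAND T = F
s4 = s1 NAND D = F NAND T = T
s6 = D NAND s1 = T NAND F = T
s7 = B AND s6 = T AND T = T
s9 = s6 NAND C = T NAND T = F
s11 = NOT s4 = NOT T = F
s13 = NOT s7 = NOT T = F
s15 = D NAND s6 = T NAND T = F

s9 = F; s11 = F; s13 = F; s15 = F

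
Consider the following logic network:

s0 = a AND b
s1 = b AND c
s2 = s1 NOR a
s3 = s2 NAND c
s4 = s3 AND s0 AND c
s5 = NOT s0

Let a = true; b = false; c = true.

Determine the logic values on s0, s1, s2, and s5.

s0 = false; s1 = false; s2 = false; s5 = true

s0 = a AND b = true AND false = false
s1 = b AND c = false AND true = false
s2 = s1 NOR a = false NOR true = false
s5 = NOT s0 = NOT false = true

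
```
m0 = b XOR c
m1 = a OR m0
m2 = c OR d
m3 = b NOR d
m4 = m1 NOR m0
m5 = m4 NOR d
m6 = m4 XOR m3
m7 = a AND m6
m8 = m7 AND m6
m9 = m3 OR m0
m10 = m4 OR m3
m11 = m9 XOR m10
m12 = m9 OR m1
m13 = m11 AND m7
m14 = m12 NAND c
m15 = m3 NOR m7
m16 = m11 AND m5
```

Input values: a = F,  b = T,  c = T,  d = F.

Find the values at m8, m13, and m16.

m8 = F, m13 = F, m16 = F

m0 = b XOR c = T XOR T = F
m1 = a OR m0 = F OR F = F
m3 = b NOR d = T NOR F = F
m4 = m1 NOR m0 = F NOR F = T
m5 = m4 NOR d = T NOR F = F
m6 = m4 XOR m3 = T XOR F = T
m7 = a AND m6 = F AND T = F
m8 = m7 AND m6 = F AND T = F
m9 = m3 OR m0 = F OR F = F
m10 = m4 OR m3 = T OR F = T
m11 = m9 XOR m10 = F XOR T = T
m13 = m11 AND m7 = T AND F = F
m16 = m11 AND m5 = T AND F = F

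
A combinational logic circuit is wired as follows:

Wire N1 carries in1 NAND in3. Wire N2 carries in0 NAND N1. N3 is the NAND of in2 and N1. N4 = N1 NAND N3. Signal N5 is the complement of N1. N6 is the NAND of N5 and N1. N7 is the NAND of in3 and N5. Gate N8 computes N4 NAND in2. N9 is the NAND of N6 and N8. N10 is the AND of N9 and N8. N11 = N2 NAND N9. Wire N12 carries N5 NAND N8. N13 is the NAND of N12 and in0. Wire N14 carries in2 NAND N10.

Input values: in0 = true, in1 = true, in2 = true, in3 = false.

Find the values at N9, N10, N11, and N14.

N9 = true; N10 = false; N11 = true; N14 = true

N1 = in1 NAND in3 = true NAND false = true
N2 = in0 NAND N1 = true NAND true = false
N3 = in2 NAND N1 = true NAND true = false
N4 = N1 NAND N3 = true NAND false = true
N5 = NOT N1 = NOT true = false
N6 = N5 NAND N1 = false NAND true = true
N8 = N4 NAND in2 = true NAND true = false
N9 = N6 NAND N8 = true NAND false = true
N10 = N9 AND N8 = true AND false = false
N11 = N2 NAND N9 = false NAND true = true
N14 = in2 NAND N10 = true NAND false = true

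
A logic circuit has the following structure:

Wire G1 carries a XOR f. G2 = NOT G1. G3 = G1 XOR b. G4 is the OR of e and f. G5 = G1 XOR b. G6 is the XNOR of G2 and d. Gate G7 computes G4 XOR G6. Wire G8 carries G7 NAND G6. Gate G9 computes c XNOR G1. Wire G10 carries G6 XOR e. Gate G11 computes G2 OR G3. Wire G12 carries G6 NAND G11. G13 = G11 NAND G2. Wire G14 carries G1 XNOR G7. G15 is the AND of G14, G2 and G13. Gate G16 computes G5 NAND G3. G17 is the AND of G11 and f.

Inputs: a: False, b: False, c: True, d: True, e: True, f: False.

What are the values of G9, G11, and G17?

G9 = False; G11 = True; G17 = False

G1 = a XOR f = False XOR False = False
G2 = NOT G1 = NOT False = True
G3 = G1 XOR b = False XOR False = False
G9 = c XNOR G1 = True XNOR False = False
G11 = G2 OR G3 = True OR False = True
G17 = G11 AND f = True AND False = False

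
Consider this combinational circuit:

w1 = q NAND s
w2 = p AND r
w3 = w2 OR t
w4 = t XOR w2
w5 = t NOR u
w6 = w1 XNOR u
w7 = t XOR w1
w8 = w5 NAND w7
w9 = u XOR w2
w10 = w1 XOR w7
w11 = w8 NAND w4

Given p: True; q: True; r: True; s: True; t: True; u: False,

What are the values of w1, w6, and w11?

w1 = False, w6 = True, w11 = True

w1 = q NAND s = True NAND True = False
w2 = p AND r = True AND True = True
w4 = t XOR w2 = True XOR True = False
w5 = t NOR u = True NOR False = False
w6 = w1 XNOR u = False XNOR False = True
w7 = t XOR w1 = True XOR False = True
w8 = w5 NAND w7 = False NAND True = True
w11 = w8 NAND w4 = True NAND False = True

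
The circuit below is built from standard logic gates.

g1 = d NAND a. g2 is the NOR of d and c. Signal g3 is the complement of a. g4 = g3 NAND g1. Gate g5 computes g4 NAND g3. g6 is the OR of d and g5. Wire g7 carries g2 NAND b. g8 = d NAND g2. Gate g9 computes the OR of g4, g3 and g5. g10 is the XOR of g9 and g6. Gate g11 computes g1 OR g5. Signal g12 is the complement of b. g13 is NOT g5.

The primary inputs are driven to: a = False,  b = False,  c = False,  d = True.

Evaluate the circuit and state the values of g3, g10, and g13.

g3 = True  g10 = False  g13 = False

g1 = d NAND a = True NAND False = True
g3 = NOT a = NOT False = True
g4 = g3 NAND g1 = True NAND True = False
g5 = g4 NAND g3 = False NAND True = True
g6 = d OR g5 = True OR True = True
g9 = g4 OR g3 OR g5 = False OR True OR True = True
g10 = g9 XOR g6 = True XOR True = False
g13 = NOT g5 = NOT True = False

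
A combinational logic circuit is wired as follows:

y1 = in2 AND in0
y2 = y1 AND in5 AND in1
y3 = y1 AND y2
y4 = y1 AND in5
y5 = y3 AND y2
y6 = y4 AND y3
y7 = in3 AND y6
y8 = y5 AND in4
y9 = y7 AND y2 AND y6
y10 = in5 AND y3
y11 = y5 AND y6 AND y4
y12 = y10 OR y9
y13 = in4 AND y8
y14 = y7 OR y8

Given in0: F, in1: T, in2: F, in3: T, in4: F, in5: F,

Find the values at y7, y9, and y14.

y7 = F  y9 = F  y14 = F

y1 = in2 AND in0 = F AND F = F
y2 = y1 AND in5 AND in1 = F AND F AND T = F
y3 = y1 AND y2 = F AND F = F
y4 = y1 AND in5 = F AND F = F
y5 = y3 AND y2 = F AND F = F
y6 = y4 AND y3 = F AND F = F
y7 = in3 AND y6 = T AND F = F
y8 = y5 AND in4 = F AND F = F
y9 = y7 AND y2 AND y6 = F AND F AND F = F
y14 = y7 OR y8 = F OR F = F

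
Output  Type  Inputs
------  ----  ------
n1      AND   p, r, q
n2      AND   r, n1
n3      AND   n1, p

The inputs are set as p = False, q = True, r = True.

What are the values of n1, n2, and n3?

n1 = False  n2 = False  n3 = False

n1 = p AND r AND q = False AND True AND True = False
n2 = r AND n1 = True AND False = False
n3 = n1 AND p = False AND False = False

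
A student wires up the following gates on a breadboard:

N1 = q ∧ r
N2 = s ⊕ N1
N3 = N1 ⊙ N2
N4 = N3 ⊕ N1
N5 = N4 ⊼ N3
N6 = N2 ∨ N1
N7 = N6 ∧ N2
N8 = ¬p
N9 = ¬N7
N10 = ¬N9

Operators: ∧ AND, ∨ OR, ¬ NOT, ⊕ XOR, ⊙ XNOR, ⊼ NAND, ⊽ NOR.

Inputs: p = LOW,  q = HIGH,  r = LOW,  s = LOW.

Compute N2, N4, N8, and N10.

N1 = q AND r = HIGH AND LOW = LOW
N2 = s XOR N1 = LOW XOR LOW = LOW
N3 = N1 XNOR N2 = LOW XNOR LOW = HIGH
N4 = N3 XOR N1 = HIGH XOR LOW = HIGH
N6 = N2 OR N1 = LOW OR LOW = LOW
N7 = N6 AND N2 = LOW AND LOW = LOW
N8 = NOT p = NOT LOW = HIGH
N9 = NOT N7 = NOT LOW = HIGH
N10 = NOT N9 = NOT HIGH = LOW

N2 = LOW  N4 = HIGH  N8 = HIGH  N10 = LOW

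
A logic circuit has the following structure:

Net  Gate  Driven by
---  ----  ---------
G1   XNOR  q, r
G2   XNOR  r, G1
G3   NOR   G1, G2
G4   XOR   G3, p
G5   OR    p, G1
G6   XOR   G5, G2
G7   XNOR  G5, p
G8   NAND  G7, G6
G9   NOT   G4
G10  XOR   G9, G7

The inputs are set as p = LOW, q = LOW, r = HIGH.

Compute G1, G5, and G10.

G1 = q XNOR r = LOW XNOR HIGH = LOW
G2 = r XNOR G1 = HIGH XNOR LOW = LOW
G3 = G1 NOR G2 = LOW NOR LOW = HIGH
G4 = G3 XOR p = HIGH XOR LOW = HIGH
G5 = p OR G1 = LOW OR LOW = LOW
G7 = G5 XNOR p = LOW XNOR LOW = HIGH
G9 = NOT G4 = NOT HIGH = LOW
G10 = G9 XOR G7 = LOW XOR HIGH = HIGH

G1 = LOW  G5 = LOW  G10 = HIGH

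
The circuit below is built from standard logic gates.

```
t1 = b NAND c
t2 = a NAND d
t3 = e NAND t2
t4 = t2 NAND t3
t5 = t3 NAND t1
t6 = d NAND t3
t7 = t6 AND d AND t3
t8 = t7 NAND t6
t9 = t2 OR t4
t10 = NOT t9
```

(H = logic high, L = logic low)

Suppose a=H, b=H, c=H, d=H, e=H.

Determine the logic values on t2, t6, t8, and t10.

t2 = L, t6 = L, t8 = H, t10 = L

t2 = a NAND d = H NAND H = L
t3 = e NAND t2 = H NAND L = H
t4 = t2 NAND t3 = L NAND H = H
t6 = d NAND t3 = H NAND H = L
t7 = t6 AND d AND t3 = L AND H AND H = L
t8 = t7 NAND t6 = L NAND L = H
t9 = t2 OR t4 = L OR H = H
t10 = NOT t9 = NOT H = L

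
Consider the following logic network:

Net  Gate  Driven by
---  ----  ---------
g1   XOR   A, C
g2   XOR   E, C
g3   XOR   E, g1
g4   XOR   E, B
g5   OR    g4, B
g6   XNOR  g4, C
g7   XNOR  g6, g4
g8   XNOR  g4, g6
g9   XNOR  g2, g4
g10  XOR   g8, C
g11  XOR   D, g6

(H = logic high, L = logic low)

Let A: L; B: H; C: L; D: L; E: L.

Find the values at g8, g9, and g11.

g2 = E XOR C = L XOR L = L
g4 = E XOR B = L XOR H = H
g6 = g4 XNOR C = H XNOR L = L
g8 = g4 XNOR g6 = H XNOR L = L
g9 = g2 XNOR g4 = L XNOR H = L
g11 = D XOR g6 = L XOR L = L

g8 = L, g9 = L, g11 = L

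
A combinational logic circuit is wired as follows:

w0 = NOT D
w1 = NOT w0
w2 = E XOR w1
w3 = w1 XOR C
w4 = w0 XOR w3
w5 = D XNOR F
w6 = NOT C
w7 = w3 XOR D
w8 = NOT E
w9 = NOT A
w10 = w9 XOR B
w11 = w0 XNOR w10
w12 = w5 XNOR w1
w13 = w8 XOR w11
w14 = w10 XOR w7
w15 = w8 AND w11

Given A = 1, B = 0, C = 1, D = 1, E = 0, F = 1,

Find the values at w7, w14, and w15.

w0 = NOT D = NOT 1 = 0
w1 = NOT w0 = NOT 0 = 1
w3 = w1 XOR C = 1 XOR 1 = 0
w7 = w3 XOR D = 0 XOR 1 = 1
w8 = NOT E = NOT 0 = 1
w9 = NOT A = NOT 1 = 0
w10 = w9 XOR B = 0 XOR 0 = 0
w11 = w0 XNOR w10 = 0 XNOR 0 = 1
w14 = w10 XOR w7 = 0 XOR 1 = 1
w15 = w8 AND w11 = 1 AND 1 = 1

w7 = 1, w14 = 1, w15 = 1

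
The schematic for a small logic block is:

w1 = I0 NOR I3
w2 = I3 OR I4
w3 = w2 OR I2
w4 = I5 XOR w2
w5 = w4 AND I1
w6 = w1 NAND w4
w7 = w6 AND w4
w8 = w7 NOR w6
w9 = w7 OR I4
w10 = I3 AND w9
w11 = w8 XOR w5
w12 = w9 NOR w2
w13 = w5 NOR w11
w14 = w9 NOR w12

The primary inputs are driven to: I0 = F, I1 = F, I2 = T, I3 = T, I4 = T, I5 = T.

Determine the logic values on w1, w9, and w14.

w1 = I0 NOR I3 = F NOR T = F
w2 = I3 OR I4 = T OR T = T
w4 = I5 XOR w2 = T XOR T = F
w6 = w1 NAND w4 = F NAND F = T
w7 = w6 AND w4 = T AND F = F
w9 = w7 OR I4 = F OR T = T
w12 = w9 NOR w2 = T NOR T = F
w14 = w9 NOR w12 = T NOR F = F

w1 = F, w9 = T, w14 = F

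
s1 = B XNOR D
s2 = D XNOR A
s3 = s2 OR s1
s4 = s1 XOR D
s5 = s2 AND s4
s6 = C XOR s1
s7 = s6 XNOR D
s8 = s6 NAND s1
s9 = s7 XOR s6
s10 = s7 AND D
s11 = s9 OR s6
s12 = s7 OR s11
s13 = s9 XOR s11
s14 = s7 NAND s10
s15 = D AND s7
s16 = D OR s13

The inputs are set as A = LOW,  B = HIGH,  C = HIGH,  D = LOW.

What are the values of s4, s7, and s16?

s1 = B XNOR D = HIGH XNOR LOW = LOW
s4 = s1 XOR D = LOW XOR LOW = LOW
s6 = C XOR s1 = HIGH XOR LOW = HIGH
s7 = s6 XNOR D = HIGH XNOR LOW = LOW
s9 = s7 XOR s6 = LOW XOR HIGH = HIGH
s11 = s9 OR s6 = HIGH OR HIGH = HIGH
s13 = s9 XOR s11 = HIGH XOR HIGH = LOW
s16 = D OR s13 = LOW OR LOW = LOW

s4 = LOW  s7 = LOW  s16 = LOW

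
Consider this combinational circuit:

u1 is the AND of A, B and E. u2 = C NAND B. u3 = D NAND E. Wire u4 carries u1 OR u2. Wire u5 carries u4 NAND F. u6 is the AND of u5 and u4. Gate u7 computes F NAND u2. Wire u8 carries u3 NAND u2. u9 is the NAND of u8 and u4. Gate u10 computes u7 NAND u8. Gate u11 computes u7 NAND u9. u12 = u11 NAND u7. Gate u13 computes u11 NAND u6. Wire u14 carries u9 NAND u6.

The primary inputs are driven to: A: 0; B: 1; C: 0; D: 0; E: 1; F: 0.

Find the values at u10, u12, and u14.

u10 = 1, u12 = 1, u14 = 0

u1 = A AND B AND E = 0 AND 1 AND 1 = 0
u2 = C NAND B = 0 NAND 1 = 1
u3 = D NAND E = 0 NAND 1 = 1
u4 = u1 OR u2 = 0 OR 1 = 1
u5 = u4 NAND F = 1 NAND 0 = 1
u6 = u5 AND u4 = 1 AND 1 = 1
u7 = F NAND u2 = 0 NAND 1 = 1
u8 = u3 NAND u2 = 1 NAND 1 = 0
u9 = u8 NAND u4 = 0 NAND 1 = 1
u10 = u7 NAND u8 = 1 NAND 0 = 1
u11 = u7 NAND u9 = 1 NAND 1 = 0
u12 = u11 NAND u7 = 0 NAND 1 = 1
u14 = u9 NAND u6 = 1 NAND 1 = 0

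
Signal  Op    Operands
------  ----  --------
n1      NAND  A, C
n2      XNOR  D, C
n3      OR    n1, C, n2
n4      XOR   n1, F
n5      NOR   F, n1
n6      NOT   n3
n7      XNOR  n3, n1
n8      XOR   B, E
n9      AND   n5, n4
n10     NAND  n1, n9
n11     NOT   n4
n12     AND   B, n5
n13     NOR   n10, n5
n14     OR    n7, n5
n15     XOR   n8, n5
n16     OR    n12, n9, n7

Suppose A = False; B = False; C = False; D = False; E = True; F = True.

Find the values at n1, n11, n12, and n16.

n1 = A NAND C = False NAND False = True
n2 = D XNOR C = False XNOR False = True
n3 = n1 OR C OR n2 = True OR False OR True = True
n4 = n1 XOR F = True XOR True = False
n5 = F NOR n1 = True NOR True = False
n7 = n3 XNOR n1 = True XNOR True = True
n9 = n5 AND n4 = False AND False = False
n11 = NOT n4 = NOT False = True
n12 = B AND n5 = False AND False = False
n16 = n12 OR n9 OR n7 = False OR False OR True = True

n1 = True, n11 = True, n12 = False, n16 = True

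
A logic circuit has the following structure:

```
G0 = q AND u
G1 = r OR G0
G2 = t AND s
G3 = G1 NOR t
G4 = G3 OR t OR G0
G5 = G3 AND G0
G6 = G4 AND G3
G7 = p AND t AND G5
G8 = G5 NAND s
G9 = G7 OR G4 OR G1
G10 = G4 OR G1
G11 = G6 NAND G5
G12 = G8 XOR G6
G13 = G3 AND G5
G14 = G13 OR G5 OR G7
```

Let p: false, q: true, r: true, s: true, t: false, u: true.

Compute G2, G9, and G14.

G2 = false; G9 = true; G14 = false

G0 = q AND u = true AND true = true
G1 = r OR G0 = true OR true = true
G2 = t AND s = false AND true = false
G3 = G1 NOR t = true NOR false = false
G4 = G3 OR t OR G0 = false OR false OR true = true
G5 = G3 AND G0 = false AND true = false
G7 = p AND t AND G5 = false AND false AND false = false
G9 = G7 OR G4 OR G1 = false OR true OR true = true
G13 = G3 AND G5 = false AND false = false
G14 = G13 OR G5 OR G7 = false OR false OR false = false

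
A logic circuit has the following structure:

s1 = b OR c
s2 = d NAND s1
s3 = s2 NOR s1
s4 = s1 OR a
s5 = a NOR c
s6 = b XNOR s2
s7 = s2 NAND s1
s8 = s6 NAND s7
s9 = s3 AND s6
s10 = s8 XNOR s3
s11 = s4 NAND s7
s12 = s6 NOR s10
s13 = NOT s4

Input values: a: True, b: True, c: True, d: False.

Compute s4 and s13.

s4 = True, s13 = False

s1 = b OR c = True OR True = True
s4 = s1 OR a = True OR True = True
s13 = NOT s4 = NOT True = False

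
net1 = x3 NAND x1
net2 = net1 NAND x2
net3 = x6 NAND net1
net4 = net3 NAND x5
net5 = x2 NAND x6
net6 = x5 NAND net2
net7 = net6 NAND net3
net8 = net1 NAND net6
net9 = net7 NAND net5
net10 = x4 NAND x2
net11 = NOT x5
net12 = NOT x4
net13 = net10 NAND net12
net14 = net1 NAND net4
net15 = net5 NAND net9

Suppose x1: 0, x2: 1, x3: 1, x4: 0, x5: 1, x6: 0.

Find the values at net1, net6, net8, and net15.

net1 = x3 NAND x1 = 1 NAND 0 = 1
net2 = net1 NAND x2 = 1 NAND 1 = 0
net3 = x6 NAND net1 = 0 NAND 1 = 1
net5 = x2 NAND x6 = 1 NAND 0 = 1
net6 = x5 NAND net2 = 1 NAND 0 = 1
net7 = net6 NAND net3 = 1 NAND 1 = 0
net8 = net1 NAND net6 = 1 NAND 1 = 0
net9 = net7 NAND net5 = 0 NAND 1 = 1
net15 = net5 NAND net9 = 1 NAND 1 = 0

net1 = 1; net6 = 1; net8 = 0; net15 = 0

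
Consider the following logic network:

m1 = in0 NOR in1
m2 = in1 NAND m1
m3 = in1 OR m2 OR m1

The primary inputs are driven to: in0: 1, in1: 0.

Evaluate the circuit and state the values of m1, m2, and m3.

m1 = 0; m2 = 1; m3 = 1

m1 = in0 NOR in1 = 1 NOR 0 = 0
m2 = in1 NAND m1 = 0 NAND 0 = 1
m3 = in1 OR m2 OR m1 = 0 OR 1 OR 0 = 1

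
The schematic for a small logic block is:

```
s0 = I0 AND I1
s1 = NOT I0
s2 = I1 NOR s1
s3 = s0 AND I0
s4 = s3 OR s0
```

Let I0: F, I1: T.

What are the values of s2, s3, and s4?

s0 = I0 AND I1 = F AND T = F
s1 = NOT I0 = NOT F = T
s2 = I1 NOR s1 = T NOR T = F
s3 = s0 AND I0 = F AND F = F
s4 = s3 OR s0 = F OR F = F

s2 = F, s3 = F, s4 = F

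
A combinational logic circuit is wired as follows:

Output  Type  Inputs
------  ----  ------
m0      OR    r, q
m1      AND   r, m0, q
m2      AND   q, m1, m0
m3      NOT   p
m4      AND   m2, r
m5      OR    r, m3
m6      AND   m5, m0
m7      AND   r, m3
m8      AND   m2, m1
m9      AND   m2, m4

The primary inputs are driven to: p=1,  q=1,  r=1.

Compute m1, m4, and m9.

m1 = 1  m4 = 1  m9 = 1

m0 = r OR q = 1 OR 1 = 1
m1 = r AND m0 AND q = 1 AND 1 AND 1 = 1
m2 = q AND m1 AND m0 = 1 AND 1 AND 1 = 1
m4 = m2 AND r = 1 AND 1 = 1
m9 = m2 AND m4 = 1 AND 1 = 1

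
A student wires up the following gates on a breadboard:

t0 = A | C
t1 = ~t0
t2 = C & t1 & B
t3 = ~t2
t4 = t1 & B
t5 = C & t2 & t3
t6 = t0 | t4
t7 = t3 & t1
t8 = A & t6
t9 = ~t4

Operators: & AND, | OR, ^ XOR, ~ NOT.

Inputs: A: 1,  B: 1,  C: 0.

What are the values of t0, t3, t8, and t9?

t0 = A OR C = 1 OR 0 = 1
t1 = NOT t0 = NOT 1 = 0
t2 = C AND t1 AND B = 0 AND 0 AND 1 = 0
t3 = NOT t2 = NOT 0 = 1
t4 = t1 AND B = 0 AND 1 = 0
t6 = t0 OR t4 = 1 OR 0 = 1
t8 = A AND t6 = 1 AND 1 = 1
t9 = NOT t4 = NOT 0 = 1

t0 = 1, t3 = 1, t8 = 1, t9 = 1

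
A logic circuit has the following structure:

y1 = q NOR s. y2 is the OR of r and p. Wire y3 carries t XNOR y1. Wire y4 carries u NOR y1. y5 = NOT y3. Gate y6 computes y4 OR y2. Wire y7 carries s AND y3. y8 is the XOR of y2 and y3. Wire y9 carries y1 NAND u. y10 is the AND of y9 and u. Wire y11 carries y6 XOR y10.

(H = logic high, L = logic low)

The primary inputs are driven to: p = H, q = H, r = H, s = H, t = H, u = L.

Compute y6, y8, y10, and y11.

y6 = H, y8 = H, y10 = L, y11 = H

y1 = q NOR s = H NOR H = L
y2 = r OR p = H OR H = H
y3 = t XNOR y1 = H XNOR L = L
y4 = u NOR y1 = L NOR L = H
y6 = y4 OR y2 = H OR H = H
y8 = y2 XOR y3 = H XOR L = H
y9 = y1 NAND u = L NAND L = H
y10 = y9 AND u = H AND L = L
y11 = y6 XOR y10 = H XOR L = H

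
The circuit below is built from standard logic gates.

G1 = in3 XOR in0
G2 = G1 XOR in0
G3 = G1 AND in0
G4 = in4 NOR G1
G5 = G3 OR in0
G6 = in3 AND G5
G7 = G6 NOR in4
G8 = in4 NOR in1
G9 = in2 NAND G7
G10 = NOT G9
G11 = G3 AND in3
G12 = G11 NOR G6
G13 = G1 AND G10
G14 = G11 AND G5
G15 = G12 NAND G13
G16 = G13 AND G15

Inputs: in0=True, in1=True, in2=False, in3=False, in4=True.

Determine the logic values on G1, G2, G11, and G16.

G1 = in3 XOR in0 = False XOR True = True
G2 = G1 XOR in0 = True XOR True = False
G3 = G1 AND in0 = True AND True = True
G5 = G3 OR in0 = True OR True = True
G6 = in3 AND G5 = False AND True = False
G7 = G6 NOR in4 = False NOR True = False
G9 = in2 NAND G7 = False NAND False = True
G10 = NOT G9 = NOT True = False
G11 = G3 AND in3 = True AND False = False
G12 = G11 NOR G6 = False NOR False = True
G13 = G1 AND G10 = True AND False = False
G15 = G12 NAND G13 = True NAND False = True
G16 = G13 AND G15 = False AND True = False

G1 = True; G2 = False; G11 = False; G16 = False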